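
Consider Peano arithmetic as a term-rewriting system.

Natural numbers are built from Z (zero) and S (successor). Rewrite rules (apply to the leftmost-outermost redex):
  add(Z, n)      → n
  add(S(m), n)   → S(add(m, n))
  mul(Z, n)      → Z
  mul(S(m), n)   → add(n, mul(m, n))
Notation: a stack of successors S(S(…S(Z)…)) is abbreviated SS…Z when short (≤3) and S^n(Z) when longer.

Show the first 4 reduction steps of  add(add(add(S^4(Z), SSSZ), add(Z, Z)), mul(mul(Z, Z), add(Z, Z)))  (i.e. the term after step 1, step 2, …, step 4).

  start: add(add(add(S^4(Z), SSSZ), add(Z, Z)), mul(mul(Z, Z), add(Z, Z)))
  step 1: add(add(S(add(SSSZ, SSSZ)), add(Z, Z)), mul(mul(Z, Z), add(Z, Z)))
  step 2: add(S(add(add(SSSZ, SSSZ), add(Z, Z))), mul(mul(Z, Z), add(Z, Z)))
  step 3: S(add(add(add(SSSZ, SSSZ), add(Z, Z)), mul(mul(Z, Z), add(Z, Z))))
  step 4: S(add(add(S(add(SSZ, SSSZ)), add(Z, Z)), mul(mul(Z, Z), add(Z, Z))))

Answer: after 4 steps: S(add(add(S(add(SSZ, SSSZ)), add(Z, Z)), mul(mul(Z, Z), add(Z, Z))))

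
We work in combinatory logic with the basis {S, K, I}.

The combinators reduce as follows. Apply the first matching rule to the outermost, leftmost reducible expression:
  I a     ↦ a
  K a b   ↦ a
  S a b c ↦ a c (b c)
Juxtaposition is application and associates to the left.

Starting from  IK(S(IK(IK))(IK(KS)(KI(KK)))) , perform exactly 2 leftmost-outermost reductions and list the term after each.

Answer: after 2 steps: K(S(K(IK))(IK(KS)(KI(KK))))

Reduction:
  start: IK(S(IK(IK))(IK(KS)(KI(KK))))
  →1  K(S(IK(IK))(IK(KS)(KI(KK))))
  →2  K(S(K(IK))(IK(KS)(KI(KK))))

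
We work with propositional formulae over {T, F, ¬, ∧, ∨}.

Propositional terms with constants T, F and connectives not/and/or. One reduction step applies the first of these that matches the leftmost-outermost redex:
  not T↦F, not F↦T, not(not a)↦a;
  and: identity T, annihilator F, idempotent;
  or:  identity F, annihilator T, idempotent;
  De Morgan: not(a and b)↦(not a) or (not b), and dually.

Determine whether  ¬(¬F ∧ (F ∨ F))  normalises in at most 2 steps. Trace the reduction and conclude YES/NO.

  start: ¬(¬F ∧ (F ∨ F))
  step 1: ¬¬F ∨ ¬(F ∨ F)
  step 2: F ∨ ¬(F ∨ F)

Answer: NO — after 2 steps the term is F ∨ ¬(F ∨ F), not yet normal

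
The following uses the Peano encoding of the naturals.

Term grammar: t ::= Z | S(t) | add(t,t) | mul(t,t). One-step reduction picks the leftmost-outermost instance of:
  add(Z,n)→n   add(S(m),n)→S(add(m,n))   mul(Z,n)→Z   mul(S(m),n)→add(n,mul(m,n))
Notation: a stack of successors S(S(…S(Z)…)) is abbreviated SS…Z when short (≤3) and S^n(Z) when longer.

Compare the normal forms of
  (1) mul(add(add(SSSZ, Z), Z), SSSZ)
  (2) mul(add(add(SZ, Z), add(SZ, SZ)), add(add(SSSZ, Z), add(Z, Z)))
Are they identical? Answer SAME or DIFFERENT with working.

Answer: SAME — A ⇓ S^9(Z), B ⇓ S^9(Z)

Reduction:
Term A:
  start: mul(add(add(SSSZ, Z), Z), SSSZ)
  →1  mul(add(S(add(SSZ, Z)), Z), SSSZ)
  →2  mul(S(add(add(SSZ, Z), Z)), SSSZ)
  →3  add(SSSZ, mul(add(add(SSZ, Z), Z), SSSZ))
  →4  S(add(SSZ, mul(add(add(SSZ, Z), Z), SSSZ)))
  →5  S(S(add(SZ, mul(add(add(SSZ, Z), Z), SSSZ))))
  →6  S(S(S(add(Z, mul(add(add(SSZ, Z), Z), SSSZ)))))
  →7  S(S(S(mul(add(add(SSZ, Z), Z), SSSZ))))
  →8  S(S(S(mul(add(S(add(SZ, Z)), Z), SSSZ))))
  →9  S(S(S(mul(S(add(add(SZ, Z), Z)), SSSZ))))
  →10  S(S(S(add(SSSZ, mul(add(add(SZ, Z), Z), SSSZ)))))
  →11  S(S(S(S(add(SSZ, mul(add(add(SZ, Z), Z), SSSZ))))))
  →12  S(S(S(S(S(add(SZ, mul(add(add(SZ, Z), Z), SSSZ)))))))
  →13  S(S(S(S(S(S(add(Z, mul(add(add(SZ, Z), Z), SSSZ))))))))
  →14  S(S(S(S(S(S(mul(add(add(SZ, Z), Z), SSSZ)))))))
  →15  S(S(S(S(S(S(mul(add(S(add(Z, Z)), Z), SSSZ)))))))
  →16  S(S(S(S(S(S(mul(S(add(add(Z, Z), Z)), SSSZ)))))))
  →17  S(S(S(S(S(S(add(SSSZ, mul(add(add(Z, Z), Z), SSSZ))))))))
  →18  S(S(S(S(S(S(S(add(SSZ, mul(add(add(Z, Z), Z), SSSZ)))))))))
  →19  S(S(S(S(S(S(S(S(add(SZ, mul(add(add(Z, Z), Z), SSSZ))))))))))
  →20  S(S(S(S(S(S(S(S(S(add(Z, mul(add(add(Z, Z), Z), SSSZ)))))))))))
  →21  S(S(S(S(S(S(S(S(S(mul(add(add(Z, Z), Z), SSSZ))))))))))
  →22  S(S(S(S(S(S(S(S(S(mul(add(Z, Z), SSSZ))))))))))
  →23  S(S(S(S(S(S(S(S(S(mul(Z, SSSZ))))))))))
  →24  S^9(Z)

Term B:
  start: mul(add(add(SZ, Z), add(SZ, SZ)), add(add(SSSZ, Z), add(Z, Z)))
  →1  mul(add(S(add(Z, Z)), add(SZ, SZ)), add(add(SSSZ, Z), add(Z, Z)))
  →2  mul(S(add(add(Z, Z), add(SZ, SZ))), add(add(SSSZ, Z), add(Z, Z)))
  →3  add(add(add(SSSZ, Z), add(Z, Z)), mul(add(add(Z, Z), add(SZ, SZ)), add(add(SSSZ, Z), add(Z, Z))))
  →4  add(add(S(add(SSZ, Z)), add(Z, Z)), mul(add(add(Z, Z), add(SZ, SZ)), add(add(SSSZ, Z), add(Z, Z))))
  →5  add(S(add(add(SSZ, Z), add(Z, Z))), mul(add(add(Z, Z), add(SZ, SZ)), add(add(SSSZ, Z), add(Z, Z))))
  →6  S(add(add(add(SSZ, Z), add(Z, Z)), mul(add(add(Z, Z), add(SZ, SZ)), add(add(SSSZ, Z), add(Z, Z)))))
  →7  S(add(add(S(add(SZ, Z)), add(Z, Z)), mul(add(add(Z, Z), add(SZ, SZ)), add(add(SSSZ, Z), add(Z, Z)))))
  →8  S(add(S(add(add(SZ, Z), add(Z, Z))), mul(add(add(Z, Z), add(SZ, SZ)), add(add(SSSZ, Z), add(Z, Z)))))
  →9  S(S(add(add(add(SZ, Z), add(Z, Z)), mul(add(add(Z, Z), add(SZ, SZ)), add(add(SSSZ, Z), add(Z, Z))))))
  →10  S(S(add(add(S(add(Z, Z)), add(Z, Z)), mul(add(add(Z, Z), add(SZ, SZ)), add(add(SSSZ, Z), add(Z, Z))))))
  →11  S(S(add(S(add(add(Z, Z), add(Z, Z))), mul(add(add(Z, Z), add(SZ, SZ)), add(add(SSSZ, Z), add(Z, Z))))))
  →12  S(S(S(add(add(add(Z, Z), add(Z, Z)), mul(add(add(Z, Z), add(SZ, SZ)), add(add(SSSZ, Z), add(Z, Z)))))))
  →13  S(S(S(add(add(Z, add(Z, Z)), mul(add(add(Z, Z), add(SZ, SZ)), add(add(SSSZ, Z), add(Z, Z)))))))
  →14  S(S(S(add(add(Z, Z), mul(add(add(Z, Z), add(SZ, SZ)), add(add(SSSZ, Z), add(Z, Z)))))))
  →15  S(S(S(add(Z, mul(add(add(Z, Z), add(SZ, SZ)), add(add(SSSZ, Z), add(Z, Z)))))))
  →16  S(S(S(mul(add(add(Z, Z), add(SZ, SZ)), add(add(SSSZ, Z), add(Z, Z))))))
  →17  S(S(S(mul(add(Z, add(SZ, SZ)), add(add(SSSZ, Z), add(Z, Z))))))
  →18  S(S(S(mul(add(SZ, SZ), add(add(SSSZ, Z), add(Z, Z))))))
  →19  S(S(S(mul(S(add(Z, SZ)), add(add(SSSZ, Z), add(Z, Z))))))
  →20  S(S(S(add(add(add(SSSZ, Z), add(Z, Z)), mul(add(Z, SZ), add(add(SSSZ, Z), add(Z, Z)))))))
  →21  S(S(S(add(add(S(add(SSZ, Z)), add(Z, Z)), mul(add(Z, SZ), add(add(SSSZ, Z), add(Z, Z)))))))
  →22  S(S(S(add(S(add(add(SSZ, Z), add(Z, Z))), mul(add(Z, SZ), add(add(SSSZ, Z), add(Z, Z)))))))
  →23  S(S(S(S(add(add(add(SSZ, Z), add(Z, Z)), mul(add(Z, SZ), add(add(SSSZ, Z), add(Z, Z))))))))
  →24  S(S(S(S(add(add(S(add(SZ, Z)), add(Z, Z)), mul(add(Z, SZ), add(add(SSSZ, Z), add(Z, Z))))))))
  →25  S(S(S(S(add(S(add(add(SZ, Z), add(Z, Z))), mul(add(Z, SZ), add(add(SSSZ, Z), add(Z, Z))))))))
  →26  S(S(S(S(S(add(add(add(SZ, Z), add(Z, Z)), mul(add(Z, SZ), add(add(SSSZ, Z), add(Z, Z)))))))))
  →27  S(S(S(S(S(add(add(S(add(Z, Z)), add(Z, Z)), mul(add(Z, SZ), add(add(SSSZ, Z), add(Z, Z)))))))))
  →28  S(S(S(S(S(add(S(add(add(Z, Z), add(Z, Z))), mul(add(Z, SZ), add(add(SSSZ, Z), add(Z, Z)))))))))
  →29  S(S(S(S(S(S(add(add(add(Z, Z), add(Z, Z)), mul(add(Z, SZ), add(add(SSSZ, Z), add(Z, Z))))))))))
  →30  S(S(S(S(S(S(add(add(Z, add(Z, Z)), mul(add(Z, SZ), add(add(SSSZ, Z), add(Z, Z))))))))))
  →31  S(S(S(S(S(S(add(add(Z, Z), mul(add(Z, SZ), add(add(SSSZ, Z), add(Z, Z))))))))))
  →32  S(S(S(S(S(S(add(Z, mul(add(Z, SZ), add(add(SSSZ, Z), add(Z, Z))))))))))
  →33  S(S(S(S(S(S(mul(add(Z, SZ), add(add(SSSZ, Z), add(Z, Z)))))))))
  →34  S(S(S(S(S(S(mul(SZ, add(add(SSSZ, Z), add(Z, Z)))))))))
  →35  S(S(S(S(S(S(add(add(add(SSSZ, Z), add(Z, Z)), mul(Z, add(add(SSSZ, Z), add(Z, Z))))))))))
  →36  S(S(S(S(S(S(add(add(S(add(SSZ, Z)), add(Z, Z)), mul(Z, add(add(SSSZ, Z), add(Z, Z))))))))))
  →37  S(S(S(S(S(S(add(S(add(add(SSZ, Z), add(Z, Z))), mul(Z, add(add(SSSZ, Z), add(Z, Z))))))))))
  →38  S(S(S(S(S(S(S(add(add(add(SSZ, Z), add(Z, Z)), mul(Z, add(add(SSSZ, Z), add(Z, Z)))))))))))
  →39  S(S(S(S(S(S(S(add(add(S(add(SZ, Z)), add(Z, Z)), mul(Z, add(add(SSSZ, Z), add(Z, Z)))))))))))
  →40  S(S(S(S(S(S(S(add(S(add(add(SZ, Z), add(Z, Z))), mul(Z, add(add(SSSZ, Z), add(Z, Z)))))))))))
  →41  S(S(S(S(S(S(S(S(add(add(add(SZ, Z), add(Z, Z)), mul(Z, add(add(SSSZ, Z), add(Z, Z))))))))))))
  →42  S(S(S(S(S(S(S(S(add(add(S(add(Z, Z)), add(Z, Z)), mul(Z, add(add(SSSZ, Z), add(Z, Z))))))))))))
  →43  S(S(S(S(S(S(S(S(add(S(add(add(Z, Z), add(Z, Z))), mul(Z, add(add(SSSZ, Z), add(Z, Z))))))))))))
  →44  S(S(S(S(S(S(S(S(S(add(add(add(Z, Z), add(Z, Z)), mul(Z, add(add(SSSZ, Z), add(Z, Z)))))))))))))
  →45  S(S(S(S(S(S(S(S(S(add(add(Z, add(Z, Z)), mul(Z, add(add(SSSZ, Z), add(Z, Z)))))))))))))
  →46  S(S(S(S(S(S(S(S(S(add(add(Z, Z), mul(Z, add(add(SSSZ, Z), add(Z, Z)))))))))))))
  →47  S(S(S(S(S(S(S(S(S(add(Z, mul(Z, add(add(SSSZ, Z), add(Z, Z)))))))))))))
  →48  S(S(S(S(S(S(S(S(S(mul(Z, add(add(SSSZ, Z), add(Z, Z))))))))))))
  →49  S^9(Z)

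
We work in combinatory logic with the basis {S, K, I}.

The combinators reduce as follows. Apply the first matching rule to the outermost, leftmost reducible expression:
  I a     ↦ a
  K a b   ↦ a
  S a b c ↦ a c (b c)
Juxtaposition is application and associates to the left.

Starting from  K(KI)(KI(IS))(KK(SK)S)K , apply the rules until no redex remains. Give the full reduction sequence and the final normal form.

  start: K(KI)(KI(IS))(KK(SK)S)K
  step 1: KI(KK(SK)S)K
  step 2: IK
  step 3: K

Answer: normal form = K  (in 3 steps)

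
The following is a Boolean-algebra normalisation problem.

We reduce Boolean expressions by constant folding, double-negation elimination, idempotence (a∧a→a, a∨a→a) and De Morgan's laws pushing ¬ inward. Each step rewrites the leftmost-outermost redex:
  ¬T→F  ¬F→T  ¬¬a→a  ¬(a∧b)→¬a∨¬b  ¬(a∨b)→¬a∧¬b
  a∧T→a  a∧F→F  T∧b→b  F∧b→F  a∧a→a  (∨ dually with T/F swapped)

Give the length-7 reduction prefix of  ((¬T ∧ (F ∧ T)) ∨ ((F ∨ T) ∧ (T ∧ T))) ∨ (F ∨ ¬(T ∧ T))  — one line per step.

  start: ((¬T ∧ (F ∧ T)) ∨ ((F ∨ T) ∧ (T ∧ T))) ∨ (F ∨ ¬(T ∧ T))
  step 1: ((F ∧ (F ∧ T)) ∨ ((F ∨ T) ∧ (T ∧ T))) ∨ (F ∨ ¬(T ∧ T))
  step 2: (F ∨ ((F ∨ T) ∧ (T ∧ T))) ∨ (F ∨ ¬(T ∧ T))
  step 3: ((F ∨ T) ∧ (T ∧ T)) ∨ (F ∨ ¬(T ∧ T))
  step 4: (T ∧ (T ∧ T)) ∨ (F ∨ ¬(T ∧ T))
  step 5: (T ∧ T) ∨ (F ∨ ¬(T ∧ T))
  step 6: T ∨ (F ∨ ¬(T ∧ T))
  step 7: T

Answer: after 7 steps: T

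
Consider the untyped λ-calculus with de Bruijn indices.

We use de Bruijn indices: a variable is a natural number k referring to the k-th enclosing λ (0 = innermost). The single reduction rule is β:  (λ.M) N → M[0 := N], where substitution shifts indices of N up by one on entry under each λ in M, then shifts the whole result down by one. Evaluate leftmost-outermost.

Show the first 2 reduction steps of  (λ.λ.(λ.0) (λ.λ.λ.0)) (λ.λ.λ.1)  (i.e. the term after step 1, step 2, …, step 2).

Answer: after 2 steps: λ.λ.λ.λ.0

Reduction:
  start: (λ.λ.(λ.0) (λ.λ.λ.0)) (λ.λ.λ.1)
  [1] λ.(λ.0) (λ.λ.λ.0)
  [2] λ.λ.λ.λ.0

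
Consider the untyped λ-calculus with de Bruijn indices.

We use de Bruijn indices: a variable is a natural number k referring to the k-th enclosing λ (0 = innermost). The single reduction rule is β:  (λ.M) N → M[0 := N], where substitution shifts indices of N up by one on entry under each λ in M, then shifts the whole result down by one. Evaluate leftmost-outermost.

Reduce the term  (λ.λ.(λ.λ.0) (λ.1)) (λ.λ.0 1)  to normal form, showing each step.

  start: (λ.λ.(λ.λ.0) (λ.1)) (λ.λ.0 1)
  step 1: λ.(λ.λ.0) (λ.1)
  step 2: λ.λ.0

Answer: normal form = λ.λ.0  (in 2 steps)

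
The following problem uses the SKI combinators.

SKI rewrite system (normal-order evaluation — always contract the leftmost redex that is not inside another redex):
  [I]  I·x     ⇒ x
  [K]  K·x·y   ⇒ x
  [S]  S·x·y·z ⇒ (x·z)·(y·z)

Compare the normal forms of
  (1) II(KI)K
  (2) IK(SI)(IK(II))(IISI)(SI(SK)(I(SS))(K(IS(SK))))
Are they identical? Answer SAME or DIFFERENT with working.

Term A:
  start: II(KI)K
  →1  I(KI)K
  →2  KIK
  →3  I

Term B:
  start: IK(SI)(IK(II))(IISI)(SI(SK)(I(SS))(K(IS(SK))))
  →1  K(SI)(IK(II))(IISI)(SI(SK)(I(SS))(K(IS(SK))))
  →2  SI(IISI)(SI(SK)(I(SS))(K(IS(SK))))
  →3  I(SI(SK)(I(SS))(K(IS(SK))))(IISI(SI(SK)(I(SS))(K(IS(SK)))))
  →4  SI(SK)(I(SS))(K(IS(SK)))(IISI(SI(SK)(I(SS))(K(IS(SK)))))
  →5  I(I(SS))(SK(I(SS)))(K(IS(SK)))(IISI(SI(SK)(I(SS))(K(IS(SK)))))
  →6  I(SS)(SK(I(SS)))(K(IS(SK)))(IISI(SI(SK)(I(SS))(K(IS(SK)))))
  →7  SS(SK(I(SS)))(K(IS(SK)))(IISI(SI(SK)(I(SS))(K(IS(SK)))))
  →8  S(K(IS(SK)))(SK(I(SS))(K(IS(SK))))(IISI(SI(SK)(I(SS))(K(IS(SK)))))
  →9  K(IS(SK))(IISI(SI(SK)(I(SS))(K(IS(SK)))))(SK(I(SS))(K(IS(SK)))(IISI(SI(SK)(I(SS))(K(IS(SK))))))
  →10  IS(SK)(SK(I(SS))(K(IS(SK)))(IISI(SI(SK)(I(SS))(K(IS(SK))))))
  →11  S(SK)(SK(I(SS))(K(IS(SK)))(IISI(SI(SK)(I(SS))(K(IS(SK))))))
  →12  S(SK)(K(K(IS(SK)))(I(SS)(K(IS(SK))))(IISI(SI(SK)(I(SS))(K(IS(SK))))))
  →13  S(SK)(K(IS(SK))(IISI(SI(SK)(I(SS))(K(IS(SK))))))
  →14  S(SK)(IS(SK))
  →15  S(SK)(S(SK))

Answer: DIFFERENT — A ⇓ I, B ⇓ S(SK)(S(SK))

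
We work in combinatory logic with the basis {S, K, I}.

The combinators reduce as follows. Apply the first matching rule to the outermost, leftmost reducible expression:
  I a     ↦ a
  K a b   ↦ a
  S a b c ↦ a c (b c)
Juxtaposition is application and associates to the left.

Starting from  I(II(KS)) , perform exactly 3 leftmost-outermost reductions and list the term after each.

Answer: after 3 steps: KS

Reduction:
  start: I(II(KS))
  [1] II(KS)
  [2] I(KS)
  [3] KS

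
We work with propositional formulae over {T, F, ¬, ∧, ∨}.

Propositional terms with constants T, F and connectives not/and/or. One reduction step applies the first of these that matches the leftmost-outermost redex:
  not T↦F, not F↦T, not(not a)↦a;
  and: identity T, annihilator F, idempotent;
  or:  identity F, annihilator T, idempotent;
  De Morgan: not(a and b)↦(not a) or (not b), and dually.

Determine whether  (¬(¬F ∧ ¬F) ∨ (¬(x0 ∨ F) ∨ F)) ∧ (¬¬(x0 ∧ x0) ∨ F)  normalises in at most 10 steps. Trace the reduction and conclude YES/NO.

Answer: NO — after 10 steps the term is ¬x0 ∧ (x0 ∧ x0), not yet normal

Derivation:
  start: (¬(¬F ∧ ¬F) ∨ (¬(x0 ∨ F) ∨ F)) ∧ (¬¬(x0 ∧ x0) ∨ F)
  →1  ((¬¬F ∨ ¬¬F) ∨ (¬(x0 ∨ F) ∨ F)) ∧ (¬¬(x0 ∧ x0) ∨ F)
  →2  (¬¬F ∨ (¬(x0 ∨ F) ∨ F)) ∧ (¬¬(x0 ∧ x0) ∨ F)
  →3  (F ∨ (¬(x0 ∨ F) ∨ F)) ∧ (¬¬(x0 ∧ x0) ∨ F)
  →4  (¬(x0 ∨ F) ∨ F) ∧ (¬¬(x0 ∧ x0) ∨ F)
  →5  ¬(x0 ∨ F) ∧ (¬¬(x0 ∧ x0) ∨ F)
  →6  (¬x0 ∧ ¬F) ∧ (¬¬(x0 ∧ x0) ∨ F)
  →7  (¬x0 ∧ T) ∧ (¬¬(x0 ∧ x0) ∨ F)
  →8  ¬x0 ∧ (¬¬(x0 ∧ x0) ∨ F)
  →9  ¬x0 ∧ ¬¬(x0 ∧ x0)
  →10  ¬x0 ∧ (x0 ∧ x0)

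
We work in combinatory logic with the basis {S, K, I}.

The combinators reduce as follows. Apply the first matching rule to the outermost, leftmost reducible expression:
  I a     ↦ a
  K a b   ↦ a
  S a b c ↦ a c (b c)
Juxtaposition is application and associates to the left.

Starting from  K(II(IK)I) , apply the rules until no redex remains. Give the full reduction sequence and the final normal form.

Answer: normal form = K(KI)  (in 3 steps)

Reduction:
  start: K(II(IK)I)
  →1  K(I(IK)I)
  →2  K(IKI)
  →3  K(KI)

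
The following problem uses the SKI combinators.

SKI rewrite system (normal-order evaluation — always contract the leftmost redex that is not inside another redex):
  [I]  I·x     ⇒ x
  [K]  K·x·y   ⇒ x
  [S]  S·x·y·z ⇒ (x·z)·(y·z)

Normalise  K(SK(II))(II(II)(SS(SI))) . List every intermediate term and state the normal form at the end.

Answer: normal form = SKI  (in 2 steps)

Derivation:
  start: K(SK(II))(II(II)(SS(SI)))
  step 1: SK(II)
  step 2: SKI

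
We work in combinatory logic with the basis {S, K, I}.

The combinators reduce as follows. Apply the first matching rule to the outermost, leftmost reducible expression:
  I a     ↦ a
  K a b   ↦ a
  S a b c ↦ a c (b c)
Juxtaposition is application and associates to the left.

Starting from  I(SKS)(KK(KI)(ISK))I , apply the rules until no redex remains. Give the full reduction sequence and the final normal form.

  start: I(SKS)(KK(KI)(ISK))I
  [1] SKS(KK(KI)(ISK))I
  [2] K(KK(KI)(ISK))(S(KK(KI)(ISK)))I
  [3] KK(KI)(ISK)I
  [4] K(ISK)I
  [5] ISK
  [6] SK

Answer: normal form = SK  (in 6 steps)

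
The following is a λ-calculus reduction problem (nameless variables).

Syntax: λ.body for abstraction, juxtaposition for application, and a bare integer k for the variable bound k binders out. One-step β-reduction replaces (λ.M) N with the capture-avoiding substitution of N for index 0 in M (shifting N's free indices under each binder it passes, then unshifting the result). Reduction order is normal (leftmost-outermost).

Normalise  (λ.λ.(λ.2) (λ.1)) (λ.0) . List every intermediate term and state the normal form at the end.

Answer: normal form = λ.λ.0  (in 2 steps)

Working:
  start: (λ.λ.(λ.2) (λ.1)) (λ.0)
  [1] λ.(λ.λ.0) (λ.1)
  [2] λ.λ.0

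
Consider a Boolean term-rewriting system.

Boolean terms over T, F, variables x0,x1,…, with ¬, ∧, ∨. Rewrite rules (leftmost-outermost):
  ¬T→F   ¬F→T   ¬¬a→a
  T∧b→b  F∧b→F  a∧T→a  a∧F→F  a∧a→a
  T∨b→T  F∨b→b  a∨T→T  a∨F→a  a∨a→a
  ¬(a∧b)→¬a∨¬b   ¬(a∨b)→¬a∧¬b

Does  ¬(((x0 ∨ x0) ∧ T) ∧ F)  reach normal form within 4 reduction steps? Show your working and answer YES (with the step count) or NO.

  start: ¬(((x0 ∨ x0) ∧ T) ∧ F)
  →1  ¬((x0 ∨ x0) ∧ T) ∨ ¬F
  →2  (¬(x0 ∨ x0) ∨ ¬T) ∨ ¬F
  →3  ((¬x0 ∧ ¬x0) ∨ ¬T) ∨ ¬F
  →4  (¬x0 ∨ ¬T) ∨ ¬F

Answer: NO — after 4 steps the term is (¬x0 ∨ ¬T) ∨ ¬F, not yet normal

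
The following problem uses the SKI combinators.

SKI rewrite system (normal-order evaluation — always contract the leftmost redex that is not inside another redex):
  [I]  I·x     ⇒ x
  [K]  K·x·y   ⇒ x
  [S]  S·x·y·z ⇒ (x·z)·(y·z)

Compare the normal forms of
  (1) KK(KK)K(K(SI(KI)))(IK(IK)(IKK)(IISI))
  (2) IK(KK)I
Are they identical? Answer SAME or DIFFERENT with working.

Term A:
  start: KK(KK)K(K(SI(KI)))(IK(IK)(IKK)(IISI))
  step 1: KK(K(SI(KI)))(IK(IK)(IKK)(IISI))
  step 2: K(IK(IK)(IKK)(IISI))
  step 3: K(K(IK)(IKK)(IISI))
  step 4: K(IK(IISI))
  step 5: K(K(IISI))
  step 6: K(K(ISI))
  step 7: K(K(SI))

Term B:
  start: IK(KK)I
  step 1: K(KK)I
  step 2: KK

Answer: DIFFERENT — A ⇓ K(K(SI)), B ⇓ KK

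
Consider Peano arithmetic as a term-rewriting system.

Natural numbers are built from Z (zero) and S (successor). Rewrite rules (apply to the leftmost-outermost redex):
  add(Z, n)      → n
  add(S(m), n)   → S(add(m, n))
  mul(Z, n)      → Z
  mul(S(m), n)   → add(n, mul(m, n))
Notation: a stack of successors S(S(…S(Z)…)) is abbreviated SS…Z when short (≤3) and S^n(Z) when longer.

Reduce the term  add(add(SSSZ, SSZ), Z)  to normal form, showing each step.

  start: add(add(SSSZ, SSZ), Z)
  step 1: add(S(add(SSZ, SSZ)), Z)
  step 2: S(add(add(SSZ, SSZ), Z))
  step 3: S(add(S(add(SZ, SSZ)), Z))
  step 4: S(S(add(add(SZ, SSZ), Z)))
  step 5: S(S(add(S(add(Z, SSZ)), Z)))
  step 6: S(S(S(add(add(Z, SSZ), Z))))
  step 7: S(S(S(add(SSZ, Z))))
  step 8: S(S(S(S(add(SZ, Z)))))
  step 9: S(S(S(S(S(add(Z, Z))))))
  step 10: S^5(Z)

Answer: normal form = S^5(Z)  (in 10 steps)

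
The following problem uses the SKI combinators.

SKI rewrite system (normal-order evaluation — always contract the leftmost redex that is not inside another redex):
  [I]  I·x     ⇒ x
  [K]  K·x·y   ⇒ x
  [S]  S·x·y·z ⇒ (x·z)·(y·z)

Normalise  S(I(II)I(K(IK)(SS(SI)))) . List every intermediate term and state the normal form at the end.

  start: S(I(II)I(K(IK)(SS(SI))))
  [1] S(III(K(IK)(SS(SI))))
  [2] S(II(K(IK)(SS(SI))))
  [3] S(I(K(IK)(SS(SI))))
  [4] S(K(IK)(SS(SI)))
  [5] S(IK)
  [6] SK

Answer: normal form = SK  (in 6 steps)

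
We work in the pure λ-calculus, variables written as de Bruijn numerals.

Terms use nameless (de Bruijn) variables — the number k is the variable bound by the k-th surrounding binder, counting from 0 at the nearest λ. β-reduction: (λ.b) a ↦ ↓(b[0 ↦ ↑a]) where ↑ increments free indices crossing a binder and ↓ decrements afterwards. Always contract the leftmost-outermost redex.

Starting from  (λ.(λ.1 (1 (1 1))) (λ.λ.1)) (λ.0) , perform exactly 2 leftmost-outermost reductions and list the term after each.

  start: (λ.(λ.1 (1 (1 1))) (λ.λ.1)) (λ.0)
  step 1: (λ.(λ.0) ((λ.0) ((λ.0) (λ.0)))) (λ.λ.1)
  step 2: (λ.0) ((λ.0) ((λ.0) (λ.0)))

Answer: after 2 steps: (λ.0) ((λ.0) ((λ.0) (λ.0)))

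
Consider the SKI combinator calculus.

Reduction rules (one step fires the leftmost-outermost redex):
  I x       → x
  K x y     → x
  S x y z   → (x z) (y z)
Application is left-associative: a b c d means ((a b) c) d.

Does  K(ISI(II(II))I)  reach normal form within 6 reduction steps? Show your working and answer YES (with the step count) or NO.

Answer: NO — after 6 steps the term is K(III), not yet normal

Derivation:
  start: K(ISI(II(II))I)
  [1] K(SI(II(II))I)
  [2] K(II(II(II)I))
  [3] K(I(II(II)I))
  [4] K(II(II)I)
  [5] K(I(II)I)
  [6] K(III)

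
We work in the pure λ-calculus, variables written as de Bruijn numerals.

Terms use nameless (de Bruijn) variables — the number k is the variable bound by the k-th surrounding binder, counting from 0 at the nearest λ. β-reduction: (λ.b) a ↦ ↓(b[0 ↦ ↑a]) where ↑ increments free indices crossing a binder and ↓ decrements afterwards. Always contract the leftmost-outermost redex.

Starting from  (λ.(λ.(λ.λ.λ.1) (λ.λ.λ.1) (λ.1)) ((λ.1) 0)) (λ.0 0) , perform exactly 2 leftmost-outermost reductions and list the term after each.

  start: (λ.(λ.(λ.λ.λ.1) (λ.λ.λ.1) (λ.1)) ((λ.1) 0)) (λ.0 0)
  [1] (λ.(λ.λ.λ.1) (λ.λ.λ.1) (λ.1)) ((λ.λ.0 0) (λ.0 0))
  [2] (λ.λ.λ.1) (λ.λ.λ.1) (λ.(λ.λ.0 0) (λ.0 0))

Answer: after 2 steps: (λ.λ.λ.1) (λ.λ.λ.1) (λ.(λ.λ.0 0) (λ.0 0))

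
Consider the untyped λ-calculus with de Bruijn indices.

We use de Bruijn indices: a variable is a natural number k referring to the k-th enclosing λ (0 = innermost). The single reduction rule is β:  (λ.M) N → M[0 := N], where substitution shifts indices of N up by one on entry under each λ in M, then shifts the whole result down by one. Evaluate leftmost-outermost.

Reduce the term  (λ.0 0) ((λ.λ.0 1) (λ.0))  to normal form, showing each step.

Answer: normal form = λ.0  (in 6 steps)

Working:
  start: (λ.0 0) ((λ.λ.0 1) (λ.0))
  →1  (λ.λ.0 1) (λ.0) ((λ.λ.0 1) (λ.0))
  →2  (λ.0 (λ.0)) ((λ.λ.0 1) (λ.0))
  →3  (λ.λ.0 1) (λ.0) (λ.0)
  →4  (λ.0 (λ.0)) (λ.0)
  →5  (λ.0) (λ.0)
  →6  λ.0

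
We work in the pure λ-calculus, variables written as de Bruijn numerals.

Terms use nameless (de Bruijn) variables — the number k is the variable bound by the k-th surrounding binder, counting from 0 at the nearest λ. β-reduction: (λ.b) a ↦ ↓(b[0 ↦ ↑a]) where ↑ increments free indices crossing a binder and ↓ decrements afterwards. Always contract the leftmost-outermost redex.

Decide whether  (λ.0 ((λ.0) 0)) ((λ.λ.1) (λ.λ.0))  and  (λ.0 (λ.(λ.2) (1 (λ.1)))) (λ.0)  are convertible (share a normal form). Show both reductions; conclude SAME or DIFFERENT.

Term A:
  start: (λ.0 ((λ.0) 0)) ((λ.λ.1) (λ.λ.0))
  →1  (λ.λ.1) (λ.λ.0) ((λ.0) ((λ.λ.1) (λ.λ.0)))
  →2  (λ.λ.λ.0) ((λ.0) ((λ.λ.1) (λ.λ.0)))
  →3  λ.λ.0

Term B:
  start: (λ.0 (λ.(λ.2) (1 (λ.1)))) (λ.0)
  →1  (λ.0) (λ.(λ.λ.0) ((λ.0) (λ.1)))
  →2  λ.(λ.λ.0) ((λ.0) (λ.1))
  →3  λ.λ.0

Answer: SAME — A ⇓ λ.λ.0, B ⇓ λ.λ.0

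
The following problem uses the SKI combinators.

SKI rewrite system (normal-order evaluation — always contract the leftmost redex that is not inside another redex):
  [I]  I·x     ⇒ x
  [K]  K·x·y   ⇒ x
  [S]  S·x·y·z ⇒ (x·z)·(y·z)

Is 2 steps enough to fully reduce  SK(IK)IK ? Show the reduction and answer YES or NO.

Answer: NO — after 2 steps the term is IK, not yet normal

Reduction:
  start: SK(IK)IK
  [1] KI(IKI)K
  [2] IK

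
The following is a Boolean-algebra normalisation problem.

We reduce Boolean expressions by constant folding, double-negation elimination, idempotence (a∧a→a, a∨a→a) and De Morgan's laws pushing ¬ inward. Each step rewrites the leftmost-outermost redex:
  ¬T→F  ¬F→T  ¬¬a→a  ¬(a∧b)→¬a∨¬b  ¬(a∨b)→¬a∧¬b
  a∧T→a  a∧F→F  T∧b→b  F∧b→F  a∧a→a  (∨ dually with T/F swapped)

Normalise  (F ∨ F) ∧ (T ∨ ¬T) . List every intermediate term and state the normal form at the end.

Answer: normal form = F  (in 2 steps)

Derivation:
  start: (F ∨ F) ∧ (T ∨ ¬T)
  [1] F ∧ (T ∨ ¬T)
  [2] F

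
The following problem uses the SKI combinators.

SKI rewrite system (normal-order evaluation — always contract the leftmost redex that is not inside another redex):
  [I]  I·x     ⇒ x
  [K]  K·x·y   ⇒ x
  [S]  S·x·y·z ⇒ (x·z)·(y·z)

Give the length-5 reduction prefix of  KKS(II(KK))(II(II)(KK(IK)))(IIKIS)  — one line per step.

Answer: after 5 steps: K

Working:
  start: KKS(II(KK))(II(II)(KK(IK)))(IIKIS)
  →1  K(II(KK))(II(II)(KK(IK)))(IIKIS)
  →2  II(KK)(IIKIS)
  →3  I(KK)(IIKIS)
  →4  KK(IIKIS)
  →5  K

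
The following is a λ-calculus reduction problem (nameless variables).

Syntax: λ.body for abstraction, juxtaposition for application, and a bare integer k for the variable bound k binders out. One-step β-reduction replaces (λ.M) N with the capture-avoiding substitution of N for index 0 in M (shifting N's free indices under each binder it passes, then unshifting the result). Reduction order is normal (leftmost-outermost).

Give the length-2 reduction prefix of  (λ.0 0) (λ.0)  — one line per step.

Answer: after 2 steps: λ.0

Working:
  start: (λ.0 0) (λ.0)
  step 1: (λ.0) (λ.0)
  step 2: λ.0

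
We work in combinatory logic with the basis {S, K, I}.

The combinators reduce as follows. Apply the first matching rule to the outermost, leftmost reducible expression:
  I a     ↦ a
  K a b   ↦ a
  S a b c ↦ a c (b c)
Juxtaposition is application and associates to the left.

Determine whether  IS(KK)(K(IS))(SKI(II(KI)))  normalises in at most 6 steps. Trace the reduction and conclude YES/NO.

  start: IS(KK)(K(IS))(SKI(II(KI)))
  step 1: S(KK)(K(IS))(SKI(II(KI)))
  step 2: KK(SKI(II(KI)))(K(IS)(SKI(II(KI))))
  step 3: K(K(IS)(SKI(II(KI))))
  step 4: K(IS)
  step 5: KS

Answer: YES — reaches normal form KS in 5 ≤ 6 steps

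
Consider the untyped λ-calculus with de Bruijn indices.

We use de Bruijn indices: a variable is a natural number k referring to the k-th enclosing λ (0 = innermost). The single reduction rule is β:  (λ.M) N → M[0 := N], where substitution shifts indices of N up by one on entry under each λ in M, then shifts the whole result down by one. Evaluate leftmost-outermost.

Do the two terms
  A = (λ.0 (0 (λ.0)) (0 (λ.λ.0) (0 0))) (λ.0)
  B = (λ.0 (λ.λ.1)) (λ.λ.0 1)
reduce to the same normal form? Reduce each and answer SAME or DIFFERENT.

Term A:
  start: (λ.0 (0 (λ.0)) (0 (λ.λ.0) (0 0))) (λ.0)
  step 1: (λ.0) ((λ.0) (λ.0)) ((λ.0) (λ.λ.0) ((λ.0) (λ.0)))
  step 2: (λ.0) (λ.0) ((λ.0) (λ.λ.0) ((λ.0) (λ.0)))
  step 3: (λ.0) ((λ.0) (λ.λ.0) ((λ.0) (λ.0)))
  step 4: (λ.0) (λ.λ.0) ((λ.0) (λ.0))
  step 5: (λ.λ.0) ((λ.0) (λ.0))
  step 6: λ.0

Term B:
  start: (λ.0 (λ.λ.1)) (λ.λ.0 1)
  step 1: (λ.λ.0 1) (λ.λ.1)
  step 2: λ.0 (λ.λ.1)

Answer: DIFFERENT — A ⇓ λ.0, B ⇓ λ.0 (λ.λ.1)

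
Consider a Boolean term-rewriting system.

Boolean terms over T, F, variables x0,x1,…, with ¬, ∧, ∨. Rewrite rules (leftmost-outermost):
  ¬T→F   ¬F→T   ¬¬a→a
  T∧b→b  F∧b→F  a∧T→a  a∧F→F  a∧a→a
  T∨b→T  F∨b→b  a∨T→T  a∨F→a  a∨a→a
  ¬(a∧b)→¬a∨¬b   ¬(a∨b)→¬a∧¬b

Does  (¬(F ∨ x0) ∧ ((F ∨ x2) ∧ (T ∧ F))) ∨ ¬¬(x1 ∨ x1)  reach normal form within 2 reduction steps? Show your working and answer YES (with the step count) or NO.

  start: (¬(F ∨ x0) ∧ ((F ∨ x2) ∧ (T ∧ F))) ∨ ¬¬(x1 ∨ x1)
  [1] ((¬F ∧ ¬x0) ∧ ((F ∨ x2) ∧ (T ∧ F))) ∨ ¬¬(x1 ∨ x1)
  [2] ((T ∧ ¬x0) ∧ ((F ∨ x2) ∧ (T ∧ F))) ∨ ¬¬(x1 ∨ x1)

Answer: NO — after 2 steps the term is ((T ∧ ¬x0) ∧ ((F ∨ x2) ∧ (T ∧ F))) ∨ ¬¬(x1 ∨ x1), not yet normal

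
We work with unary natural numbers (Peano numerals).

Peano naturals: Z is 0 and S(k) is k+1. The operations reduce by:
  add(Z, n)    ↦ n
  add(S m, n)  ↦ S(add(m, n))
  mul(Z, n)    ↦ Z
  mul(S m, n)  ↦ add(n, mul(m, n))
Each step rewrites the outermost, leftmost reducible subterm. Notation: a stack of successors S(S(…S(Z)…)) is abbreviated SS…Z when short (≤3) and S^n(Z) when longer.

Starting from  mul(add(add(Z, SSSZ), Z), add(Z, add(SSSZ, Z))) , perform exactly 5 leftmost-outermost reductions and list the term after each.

  start: mul(add(add(Z, SSSZ), Z), add(Z, add(SSSZ, Z)))
  step 1: mul(add(SSSZ, Z), add(Z, add(SSSZ, Z)))
  step 2: mul(S(add(SSZ, Z)), add(Z, add(SSSZ, Z)))
  step 3: add(add(Z, add(SSSZ, Z)), mul(add(SSZ, Z), add(Z, add(SSSZ, Z))))
  step 4: add(add(SSSZ, Z), mul(add(SSZ, Z), add(Z, add(SSSZ, Z))))
  step 5: add(S(add(SSZ, Z)), mul(add(SSZ, Z), add(Z, add(SSSZ, Z))))

Answer: after 5 steps: add(S(add(SSZ, Z)), mul(add(SSZ, Z), add(Z, add(SSSZ, Z))))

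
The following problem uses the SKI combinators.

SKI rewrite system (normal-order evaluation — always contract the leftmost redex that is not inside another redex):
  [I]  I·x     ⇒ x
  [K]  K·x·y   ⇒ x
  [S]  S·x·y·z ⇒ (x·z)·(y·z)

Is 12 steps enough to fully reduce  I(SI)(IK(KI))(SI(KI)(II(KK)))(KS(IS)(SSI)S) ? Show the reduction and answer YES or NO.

Answer: YES — reaches normal form KI in 11 ≤ 12 steps

Derivation:
  start: I(SI)(IK(KI))(SI(KI)(II(KK)))(KS(IS)(SSI)S)
  step 1: SI(IK(KI))(SI(KI)(II(KK)))(KS(IS)(SSI)S)
  step 2: I(SI(KI)(II(KK)))(IK(KI)(SI(KI)(II(KK))))(KS(IS)(SSI)S)
  step 3: SI(KI)(II(KK))(IK(KI)(SI(KI)(II(KK))))(KS(IS)(SSI)S)
  step 4: I(II(KK))(KI(II(KK)))(IK(KI)(SI(KI)(II(KK))))(KS(IS)(SSI)S)
  step 5: II(KK)(KI(II(KK)))(IK(KI)(SI(KI)(II(KK))))(KS(IS)(SSI)S)
  step 6: I(KK)(KI(II(KK)))(IK(KI)(SI(KI)(II(KK))))(KS(IS)(SSI)S)
  step 7: KK(KI(II(KK)))(IK(KI)(SI(KI)(II(KK))))(KS(IS)(SSI)S)
  step 8: K(IK(KI)(SI(KI)(II(KK))))(KS(IS)(SSI)S)
  step 9: IK(KI)(SI(KI)(II(KK)))
  step 10: K(KI)(SI(KI)(II(KK)))
  step 11: KI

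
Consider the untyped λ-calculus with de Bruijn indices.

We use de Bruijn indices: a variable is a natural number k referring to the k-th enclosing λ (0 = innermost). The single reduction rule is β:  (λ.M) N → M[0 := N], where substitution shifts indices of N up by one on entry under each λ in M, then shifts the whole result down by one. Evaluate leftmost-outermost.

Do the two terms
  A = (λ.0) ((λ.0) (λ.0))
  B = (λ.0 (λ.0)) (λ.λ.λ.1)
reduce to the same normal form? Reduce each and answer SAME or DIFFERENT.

Answer: DIFFERENT — A ⇓ λ.0, B ⇓ λ.λ.1

Derivation:
Term A:
  start: (λ.0) ((λ.0) (λ.0))
  [1] (λ.0) (λ.0)
  [2] λ.0

Term B:
  start: (λ.0 (λ.0)) (λ.λ.λ.1)
  [1] (λ.λ.λ.1) (λ.0)
  [2] λ.λ.1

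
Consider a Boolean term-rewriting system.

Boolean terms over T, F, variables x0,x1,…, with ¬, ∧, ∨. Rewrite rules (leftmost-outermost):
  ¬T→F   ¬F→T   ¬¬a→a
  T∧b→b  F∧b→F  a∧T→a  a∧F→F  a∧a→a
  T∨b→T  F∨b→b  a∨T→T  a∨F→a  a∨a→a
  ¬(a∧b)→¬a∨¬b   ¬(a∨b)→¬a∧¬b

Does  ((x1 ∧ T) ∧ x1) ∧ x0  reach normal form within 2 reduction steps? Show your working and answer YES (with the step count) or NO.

  start: ((x1 ∧ T) ∧ x1) ∧ x0
  [1] (x1 ∧ x1) ∧ x0
  [2] x1 ∧ x0

Answer: YES — reaches normal form x1 ∧ x0 in 2 ≤ 2 steps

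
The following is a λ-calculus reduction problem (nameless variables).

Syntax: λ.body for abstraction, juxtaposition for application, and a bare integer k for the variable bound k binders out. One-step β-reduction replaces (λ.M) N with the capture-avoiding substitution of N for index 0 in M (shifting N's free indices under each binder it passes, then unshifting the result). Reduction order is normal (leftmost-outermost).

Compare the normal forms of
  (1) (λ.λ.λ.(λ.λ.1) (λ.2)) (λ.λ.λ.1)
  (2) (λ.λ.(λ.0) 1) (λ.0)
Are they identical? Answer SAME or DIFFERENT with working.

Term A:
  start: (λ.λ.λ.(λ.λ.1) (λ.2)) (λ.λ.λ.1)
  [1] λ.λ.(λ.λ.1) (λ.2)
  [2] λ.λ.λ.λ.3

Term B:
  start: (λ.λ.(λ.0) 1) (λ.0)
  [1] λ.(λ.0) (λ.0)
  [2] λ.λ.0

Answer: DIFFERENT — A ⇓ λ.λ.λ.λ.3, B ⇓ λ.λ.0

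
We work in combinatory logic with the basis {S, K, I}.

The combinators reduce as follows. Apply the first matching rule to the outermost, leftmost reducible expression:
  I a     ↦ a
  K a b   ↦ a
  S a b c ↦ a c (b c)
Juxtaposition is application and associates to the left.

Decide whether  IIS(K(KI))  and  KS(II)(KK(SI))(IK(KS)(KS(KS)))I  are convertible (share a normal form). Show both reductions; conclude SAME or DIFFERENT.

Answer: DIFFERENT — A ⇓ S(K(KI)), B ⇓ I

Working:
Term A:
  start: IIS(K(KI))
  [1] IS(K(KI))
  [2] S(K(KI))

Term B:
  start: KS(II)(KK(SI))(IK(KS)(KS(KS)))I
  [1] S(KK(SI))(IK(KS)(KS(KS)))I
  [2] KK(SI)I(IK(KS)(KS(KS))I)
  [3] KI(IK(KS)(KS(KS))I)
  [4] I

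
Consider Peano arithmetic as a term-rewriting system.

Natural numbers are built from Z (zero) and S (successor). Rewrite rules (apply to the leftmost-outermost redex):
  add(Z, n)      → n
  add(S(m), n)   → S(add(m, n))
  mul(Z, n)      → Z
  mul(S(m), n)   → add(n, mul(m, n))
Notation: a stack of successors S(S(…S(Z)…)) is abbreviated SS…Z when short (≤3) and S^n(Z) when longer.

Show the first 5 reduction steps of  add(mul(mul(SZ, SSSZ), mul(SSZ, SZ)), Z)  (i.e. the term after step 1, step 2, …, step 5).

Answer: after 5 steps: add(add(S(add(Z, mul(SZ, SZ))), mul(add(SSZ, mul(Z, SSSZ)), mul(SSZ, SZ))), Z)

Derivation:
  start: add(mul(mul(SZ, SSSZ), mul(SSZ, SZ)), Z)
  →1  add(mul(add(SSSZ, mul(Z, SSSZ)), mul(SSZ, SZ)), Z)
  →2  add(mul(S(add(SSZ, mul(Z, SSSZ))), mul(SSZ, SZ)), Z)
  →3  add(add(mul(SSZ, SZ), mul(add(SSZ, mul(Z, SSSZ)), mul(SSZ, SZ))), Z)
  →4  add(add(add(SZ, mul(SZ, SZ)), mul(add(SSZ, mul(Z, SSSZ)), mul(SSZ, SZ))), Z)
  →5  add(add(S(add(Z, mul(SZ, SZ))), mul(add(SSZ, mul(Z, SSSZ)), mul(SSZ, SZ))), Z)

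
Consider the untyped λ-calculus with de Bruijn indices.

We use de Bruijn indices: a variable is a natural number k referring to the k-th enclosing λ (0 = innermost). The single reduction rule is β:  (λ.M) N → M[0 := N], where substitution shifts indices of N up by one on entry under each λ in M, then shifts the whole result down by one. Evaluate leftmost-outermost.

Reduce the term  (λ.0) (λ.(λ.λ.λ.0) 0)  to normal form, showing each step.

  start: (λ.0) (λ.(λ.λ.λ.0) 0)
  step 1: λ.(λ.λ.λ.0) 0
  step 2: λ.λ.λ.0

Answer: normal form = λ.λ.λ.0  (in 2 steps)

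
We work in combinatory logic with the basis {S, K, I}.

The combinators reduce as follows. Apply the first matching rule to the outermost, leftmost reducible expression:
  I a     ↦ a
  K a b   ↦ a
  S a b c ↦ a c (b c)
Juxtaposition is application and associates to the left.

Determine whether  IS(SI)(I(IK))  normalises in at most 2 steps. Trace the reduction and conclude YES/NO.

  start: IS(SI)(I(IK))
  [1] S(SI)(I(IK))
  [2] S(SI)(IK)

Answer: NO — after 2 steps the term is S(SI)(IK), not yet normal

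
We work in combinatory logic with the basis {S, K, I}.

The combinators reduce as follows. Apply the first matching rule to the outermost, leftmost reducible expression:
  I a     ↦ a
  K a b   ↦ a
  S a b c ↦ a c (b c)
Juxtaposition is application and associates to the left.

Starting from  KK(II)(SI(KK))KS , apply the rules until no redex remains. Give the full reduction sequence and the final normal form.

  start: KK(II)(SI(KK))KS
  [1] K(SI(KK))KS
  [2] SI(KK)S
  [3] IS(KKS)
  [4] S(KKS)
  [5] SK

Answer: normal form = SK  (in 5 steps)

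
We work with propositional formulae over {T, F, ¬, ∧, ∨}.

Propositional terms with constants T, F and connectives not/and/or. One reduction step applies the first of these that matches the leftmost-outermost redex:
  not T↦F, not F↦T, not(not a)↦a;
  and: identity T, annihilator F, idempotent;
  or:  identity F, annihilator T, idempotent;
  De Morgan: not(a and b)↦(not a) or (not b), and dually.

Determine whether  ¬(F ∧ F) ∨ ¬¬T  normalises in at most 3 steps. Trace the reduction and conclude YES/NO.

  start: ¬(F ∧ F) ∨ ¬¬T
  step 1: (¬F ∨ ¬F) ∨ ¬¬T
  step 2: ¬F ∨ ¬¬T
  step 3: T ∨ ¬¬T

Answer: NO — after 3 steps the term is T ∨ ¬¬T, not yet normal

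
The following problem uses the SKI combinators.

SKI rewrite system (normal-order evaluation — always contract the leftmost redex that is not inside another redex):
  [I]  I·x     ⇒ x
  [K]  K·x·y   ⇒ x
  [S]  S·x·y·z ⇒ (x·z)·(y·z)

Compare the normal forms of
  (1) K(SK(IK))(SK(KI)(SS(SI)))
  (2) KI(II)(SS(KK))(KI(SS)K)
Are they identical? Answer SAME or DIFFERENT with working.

Term A:
  start: K(SK(IK))(SK(KI)(SS(SI)))
  step 1: SK(IK)
  step 2: SKK

Term B:
  start: KI(II)(SS(KK))(KI(SS)K)
  step 1: I(SS(KK))(KI(SS)K)
  step 2: SS(KK)(KI(SS)K)
  step 3: S(KI(SS)K)(KK(KI(SS)K))
  step 4: S(IK)(KK(KI(SS)K))
  step 5: SK(KK(KI(SS)K))
  step 6: SKK

Answer: SAME — A ⇓ SKK, B ⇓ SKK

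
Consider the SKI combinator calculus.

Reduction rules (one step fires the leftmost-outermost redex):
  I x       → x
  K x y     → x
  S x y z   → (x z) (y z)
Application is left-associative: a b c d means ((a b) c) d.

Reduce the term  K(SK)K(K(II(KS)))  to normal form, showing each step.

  start: K(SK)K(K(II(KS)))
  →1  SK(K(II(KS)))
  →2  SK(K(I(KS)))
  →3  SK(K(KS))

Answer: normal form = SK(K(KS))  (in 3 steps)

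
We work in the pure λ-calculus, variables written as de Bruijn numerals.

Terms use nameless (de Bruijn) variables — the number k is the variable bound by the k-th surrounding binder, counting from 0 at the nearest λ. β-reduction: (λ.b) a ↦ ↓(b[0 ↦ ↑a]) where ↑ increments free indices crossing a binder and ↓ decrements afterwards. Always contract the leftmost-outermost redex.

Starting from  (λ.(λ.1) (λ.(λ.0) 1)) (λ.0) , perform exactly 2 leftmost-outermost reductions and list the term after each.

  start: (λ.(λ.1) (λ.(λ.0) 1)) (λ.0)
  →1  (λ.λ.0) (λ.(λ.0) (λ.0))
  →2  λ.0

Answer: after 2 steps: λ.0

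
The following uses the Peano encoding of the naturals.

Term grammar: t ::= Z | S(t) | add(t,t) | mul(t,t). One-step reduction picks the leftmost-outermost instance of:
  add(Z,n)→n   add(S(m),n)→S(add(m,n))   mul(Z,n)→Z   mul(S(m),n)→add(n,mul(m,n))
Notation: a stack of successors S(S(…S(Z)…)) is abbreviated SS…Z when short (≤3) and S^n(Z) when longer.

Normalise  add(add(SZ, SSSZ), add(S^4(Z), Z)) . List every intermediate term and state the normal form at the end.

Answer: normal form = S^8(Z)  (in 12 steps)

Working:
  start: add(add(SZ, SSSZ), add(S^4(Z), Z))
  step 1: add(S(add(Z, SSSZ)), add(S^4(Z), Z))
  step 2: S(add(add(Z, SSSZ), add(S^4(Z), Z)))
  step 3: S(add(SSSZ, add(S^4(Z), Z)))
  step 4: S(S(add(SSZ, add(S^4(Z), Z))))
  step 5: S(S(S(add(SZ, add(S^4(Z), Z)))))
  step 6: S(S(S(S(add(Z, add(S^4(Z), Z))))))
  step 7: S(S(S(S(add(S^4(Z), Z)))))
  step 8: S(S(S(S(S(add(SSSZ, Z))))))
  step 9: S(S(S(S(S(S(add(SSZ, Z)))))))
  step 10: S(S(S(S(S(S(S(add(SZ, Z))))))))
  step 11: S(S(S(S(S(S(S(S(add(Z, Z)))))))))
  step 12: S^8(Z)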